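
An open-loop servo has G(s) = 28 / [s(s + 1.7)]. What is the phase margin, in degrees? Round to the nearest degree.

18°

Gain crossover: |G(jω)| = 1 at ω ≈ 5.16 rad/s.
∠G(j5.16) = −90° − arctan(5.16/1.7) ≈ -161.75°
PM = 180° + (-161.75°) = 18.25°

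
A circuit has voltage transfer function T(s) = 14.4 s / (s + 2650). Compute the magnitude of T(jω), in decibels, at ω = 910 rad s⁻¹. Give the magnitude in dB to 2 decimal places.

|j910| = 910
|j910 + 2650| = √(910² + 2650²) = 2802
|T(j910)| = 14.4 × 910 / 2802 = 4.6768
20 log₁₀(4.6768) = 13.399 dB

13.40 dB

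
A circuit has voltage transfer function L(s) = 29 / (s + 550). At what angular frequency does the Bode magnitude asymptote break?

The single real pole at s = −550 gives a corner at ω = 550 rad s⁻¹.

550 rad s⁻¹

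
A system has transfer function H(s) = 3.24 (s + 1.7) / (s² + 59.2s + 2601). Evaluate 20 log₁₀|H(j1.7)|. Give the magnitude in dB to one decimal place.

-50.5 dB

|j1.7 + 1.7| = √(1.7² + 1.7²) = 2.404
|(j1.7)² + 59.2(j1.7) + 2601| = |2598.1 + j100.64| = 2600
|H(j1.7)| = 3.24 × 2.404 / 2600 = 0.0029959
20 log₁₀(0.0029959) = -50.47 dB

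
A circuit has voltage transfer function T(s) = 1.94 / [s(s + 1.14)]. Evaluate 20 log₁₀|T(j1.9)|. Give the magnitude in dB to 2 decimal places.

-6.73 dB

|j1.9 + 1.14| = √(1.9² + 1.14²) = 2.216
|j1.9| = 1.9
|T(j1.9)| = 1.94 / (2.216 × 1.9) = 0.46081
20 log₁₀(0.46081) = -6.729 dB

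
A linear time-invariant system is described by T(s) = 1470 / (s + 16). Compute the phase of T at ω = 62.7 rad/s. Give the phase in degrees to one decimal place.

∠(j62.7 + 16) = arctan(62.7/16) = 75.68°
∠T(j62.7) = −75.68° = -75.68°

-75.7 deg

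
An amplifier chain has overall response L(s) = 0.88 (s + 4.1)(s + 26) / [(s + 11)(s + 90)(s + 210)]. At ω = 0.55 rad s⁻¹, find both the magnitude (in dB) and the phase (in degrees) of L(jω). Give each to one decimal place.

|j0.55 + 4.1| = √(0.55² + 4.1²) = 4.137
|j0.55 + 26| = √(0.55² + 26²) = 26.01
|j0.55 + 11| = √(0.55² + 11²) = 11.01
|j0.55 + 90| = √(0.55² + 90²) = 90
|j0.55 + 210| = √(0.55² + 210²) = 210
|L(j0.55)| = 0.88 × 4.137 × 26.01 / (11.01 × 90 × 210) = 0.00045478
20 log₁₀(0.00045478) = -66.84 dB
∠(j0.55 + 4.1) = arctan(0.55/4.1) = 7.64°
∠(j0.55 + 26) = arctan(0.55/26) = 1.21°
∠(j0.55 + 11) = arctan(0.55/11) = 2.86°
∠(j0.55 + 90) = arctan(0.55/90) = 0.35°
∠(j0.55 + 210) = arctan(0.55/210) = 0.15°
∠L(j0.55) = 7.64° + 1.21° − (2.86° + 0.35° + 0.15°) = 5.49°

|L| = -66.8 dB, ∠L = 5.5 deg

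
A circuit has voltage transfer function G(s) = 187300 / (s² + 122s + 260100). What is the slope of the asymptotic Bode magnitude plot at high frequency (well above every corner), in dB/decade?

With 0 zeros and 2 poles, the high-frequency asymptotic slope is 20 × (0 − 2) = -40 dB/decade.

-40 dB/decade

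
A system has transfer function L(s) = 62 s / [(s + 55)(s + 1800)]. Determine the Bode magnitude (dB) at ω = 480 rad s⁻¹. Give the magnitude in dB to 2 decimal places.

-29.61 dB

|j480| = 480
|j480 + 55| = √(480² + 55²) = 483.1
|j480 + 1800| = √(480² + 1800²) = 1863
|L(j480)| = 62 × 480 / (483.1 × 1863) = 0.033065
20 log₁₀(0.033065) = -29.613 dB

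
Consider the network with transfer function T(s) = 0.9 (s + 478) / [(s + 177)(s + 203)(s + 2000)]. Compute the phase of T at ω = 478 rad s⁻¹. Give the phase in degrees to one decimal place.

-105.1°

∠(j478 + 478) = arctan(478/478) = 45.00°
∠(j478 + 177) = arctan(478/177) = 69.68°
∠(j478 + 203) = arctan(478/203) = 66.99°
∠(j478 + 2000) = arctan(478/2000) = 13.44°
∠T(j478) = 45.00° − (69.68° + 66.99° + 13.44°) = -105.11°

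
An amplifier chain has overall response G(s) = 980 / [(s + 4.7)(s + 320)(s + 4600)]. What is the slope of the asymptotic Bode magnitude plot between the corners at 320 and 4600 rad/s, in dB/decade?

-40 dB/decade

In this band the factors already past their corner are: pole at 4.7, pole at 320; net slope = -40 dB/decade.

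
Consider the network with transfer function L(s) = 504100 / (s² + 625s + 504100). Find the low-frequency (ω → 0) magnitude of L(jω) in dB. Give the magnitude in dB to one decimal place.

L(0) = 504100 / 504100 = 1
20 log₁₀(1) = 0.00 dB

0.0 dB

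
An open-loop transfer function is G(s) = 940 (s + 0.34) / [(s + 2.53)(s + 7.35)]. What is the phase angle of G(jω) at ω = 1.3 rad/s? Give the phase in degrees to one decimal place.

∠(j1.3 + 0.34) = arctan(1.3/0.34) = 75.34°
∠(j1.3 + 2.53) = arctan(1.3/2.53) = 27.20°
∠(j1.3 + 7.35) = arctan(1.3/7.35) = 10.03°
∠G(j1.3) = 75.34° − (27.20° + 10.03°) = 38.12°

38.1°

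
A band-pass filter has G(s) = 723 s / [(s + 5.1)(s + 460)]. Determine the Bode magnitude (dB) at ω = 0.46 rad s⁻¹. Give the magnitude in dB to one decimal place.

|j0.46| = 0.46
|j0.46 + 5.1| = √(0.46² + 5.1²) = 5.121
|j0.46 + 460| = √(0.46² + 460²) = 460
|G(j0.46)| = 723 × 0.46 / (5.121 × 460) = 0.14119
20 log₁₀(0.14119) = -17.00 dB

-17.0 dB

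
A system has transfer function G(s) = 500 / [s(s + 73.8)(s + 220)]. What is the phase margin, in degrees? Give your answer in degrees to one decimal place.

90.0 deg

Gain crossover: |G(jω)| = 1 at ω ≈ 0.0308 rad s⁻¹.
∠G(j0.0308) = −90° − arctan(0.0308/73.8) − arctan(0.0308/220) ≈ -90.03°
PM = 180° + (-90.03°) = 89.97°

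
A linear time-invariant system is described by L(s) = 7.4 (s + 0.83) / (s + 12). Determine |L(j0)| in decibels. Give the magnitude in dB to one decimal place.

-5.8 dB

L(0) = 7.4 × 0.83 / 12 = 0.51183
20 log₁₀(0.51183) = -5.82 dB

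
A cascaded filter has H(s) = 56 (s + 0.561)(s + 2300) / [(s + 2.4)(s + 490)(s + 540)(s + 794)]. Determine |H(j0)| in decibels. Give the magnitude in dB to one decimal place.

-76.9 dB

H(0) = 56 × 0.561 × 2300 / (2.4 × 490 × 540 × 794) = 0.0001433
20 log₁₀(0.0001433) = -76.87 dB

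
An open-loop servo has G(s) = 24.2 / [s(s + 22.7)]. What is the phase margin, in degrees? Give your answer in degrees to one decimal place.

87.3 deg

Gain crossover: |G(jω)| = 1 at ω ≈ 1.06 rad s⁻¹.
∠G(j1.06) = −90° − arctan(1.06/22.7) ≈ -92.69°
PM = 180° + (-92.69°) = 87.31°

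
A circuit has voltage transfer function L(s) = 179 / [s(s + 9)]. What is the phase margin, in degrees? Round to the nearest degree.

37°

Gain crossover: |L(jω)| = 1 at ω ≈ 12 rad/sec.
∠L(j12) = −90° − arctan(12/9) ≈ -143.04°
PM = 180° + (-143.04°) = 36.96°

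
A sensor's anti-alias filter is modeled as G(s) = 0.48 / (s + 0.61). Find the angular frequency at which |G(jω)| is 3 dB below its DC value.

0.61 rad s⁻¹

For a single-pole low-pass, the −3 dB point is at the pole: ω = 0.61 rad s⁻¹.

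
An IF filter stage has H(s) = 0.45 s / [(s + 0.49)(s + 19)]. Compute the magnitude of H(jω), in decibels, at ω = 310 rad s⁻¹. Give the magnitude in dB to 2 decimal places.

-56.78 dB

|j310| = 310
|j310 + 0.49| = √(310² + 0.49²) = 310
|j310 + 19| = √(310² + 19²) = 310.6
|H(j310)| = 0.45 × 310 / (310 × 310.6) = 0.0014489
20 log₁₀(0.0014489) = -56.779 dB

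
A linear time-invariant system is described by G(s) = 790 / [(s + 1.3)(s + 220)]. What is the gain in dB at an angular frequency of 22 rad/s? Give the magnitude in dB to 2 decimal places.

|j22 + 1.3| = √(22² + 1.3²) = 22.04
|j22 + 220| = √(22² + 220²) = 221.1
|G(j22)| = 790 / (22.04 × 221.1) = 0.16213
20 log₁₀(0.16213) = -15.803 dB

-15.80 dB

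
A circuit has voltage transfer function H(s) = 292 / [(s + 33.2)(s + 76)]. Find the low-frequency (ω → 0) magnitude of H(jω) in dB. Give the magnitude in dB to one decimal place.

H(0) = 292 / (33.2 × 76) = 0.11573
20 log₁₀(0.11573) = -18.73 dB

-18.7 dB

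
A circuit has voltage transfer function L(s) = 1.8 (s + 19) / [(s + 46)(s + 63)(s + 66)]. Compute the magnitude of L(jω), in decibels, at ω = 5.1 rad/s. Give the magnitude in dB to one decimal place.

-74.8 dB

|j5.1 + 19| = √(5.1² + 19²) = 19.67
|j5.1 + 46| = √(5.1² + 46²) = 46.28
|j5.1 + 63| = √(5.1² + 63²) = 63.21
|j5.1 + 66| = √(5.1² + 66²) = 66.2
|L(j5.1)| = 1.8 × 19.67 / (46.28 × 63.21 × 66.2) = 0.00018286
20 log₁₀(0.00018286) = -74.76 dB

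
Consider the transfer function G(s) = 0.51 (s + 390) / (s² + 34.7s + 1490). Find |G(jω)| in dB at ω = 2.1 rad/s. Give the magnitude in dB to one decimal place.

|j2.1 + 390| = √(2.1² + 390²) = 390
|(j2.1)² + 34.7(j2.1) + 1490| = |1485.6 + j72.87| = 1487
|G(j2.1)| = 0.51 × 390 / 1487 = 0.13373
20 log₁₀(0.13373) = -17.48 dB

-17.5 dB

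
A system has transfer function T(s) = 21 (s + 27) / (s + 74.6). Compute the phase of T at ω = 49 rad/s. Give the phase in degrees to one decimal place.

27.8°

∠(j49 + 27) = arctan(49/27) = 61.14°
∠(j49 + 74.6) = arctan(49/74.6) = 33.30°
∠T(j49) = 61.14° − 33.30° = 27.85°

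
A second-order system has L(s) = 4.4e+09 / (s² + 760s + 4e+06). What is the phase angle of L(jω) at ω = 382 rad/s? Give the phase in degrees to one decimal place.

-4.3°

∠[(j382)² + 760(j382) + 4e+06] = ∠[3.8541e+06 + j2.9032e+05] = 4.31°
∠L(j382) = −4.31° = -4.31°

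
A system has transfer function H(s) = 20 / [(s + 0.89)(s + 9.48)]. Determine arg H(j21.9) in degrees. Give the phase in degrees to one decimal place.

∠(j21.9 + 0.89) = arctan(21.9/0.89) = 87.67°
∠(j21.9 + 9.48) = arctan(21.9/9.48) = 66.59°
∠H(j21.9) = − (87.67° + 66.59°) = -154.27°

-154.3°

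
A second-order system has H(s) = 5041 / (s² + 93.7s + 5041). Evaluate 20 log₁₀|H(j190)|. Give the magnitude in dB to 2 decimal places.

-17.03 dB

|(j190)² + 93.7(j190) + 5041| = |-31059 + j17803| = 3.58e+04
|H(j190)| = 5041 / 3.58e+04 = 0.14081
20 log₁₀(0.14081) = -17.027 dB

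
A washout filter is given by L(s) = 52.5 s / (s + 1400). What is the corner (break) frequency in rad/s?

The single real pole at s = −1400 gives a corner at ω = 1400 rad/s.

1400 rad/s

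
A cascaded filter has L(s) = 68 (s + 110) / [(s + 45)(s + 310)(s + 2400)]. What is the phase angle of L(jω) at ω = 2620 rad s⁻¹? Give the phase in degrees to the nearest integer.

-132°

∠(j2620 + 110) = arctan(2620/110) = 87.60°
∠(j2620 + 45) = arctan(2620/45) = 89.02°
∠(j2620 + 310) = arctan(2620/310) = 83.25°
∠(j2620 + 2400) = arctan(2620/2400) = 47.51°
∠L(j2620) = 87.60° − (89.02° + 83.25° + 47.51°) = -132.18°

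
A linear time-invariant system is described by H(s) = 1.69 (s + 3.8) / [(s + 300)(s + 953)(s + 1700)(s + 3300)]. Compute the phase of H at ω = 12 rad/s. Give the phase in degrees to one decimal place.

68.8°

∠(j12 + 3.8) = arctan(12/3.8) = 72.43°
∠(j12 + 300) = arctan(12/300) = 2.29°
∠(j12 + 953) = arctan(12/953) = 0.72°
∠(j12 + 1700) = arctan(12/1700) = 0.40°
∠(j12 + 3300) = arctan(12/3300) = 0.21°
∠H(j12) = 72.43° − (2.29° + 0.72° + 0.40° + 0.21°) = 68.80°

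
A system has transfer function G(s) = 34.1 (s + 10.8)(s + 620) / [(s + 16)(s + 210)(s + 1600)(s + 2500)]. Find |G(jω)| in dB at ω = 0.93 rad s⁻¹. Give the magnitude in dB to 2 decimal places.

-95.38 dB

|j0.93 + 10.8| = √(0.93² + 10.8²) = 10.84
|j0.93 + 620| = √(0.93² + 620²) = 620
|j0.93 + 16| = √(0.93² + 16²) = 16.03
|j0.93 + 210| = √(0.93² + 210²) = 210
|j0.93 + 1600| = √(0.93² + 1600²) = 1600
|j0.93 + 2500| = √(0.93² + 2500²) = 2500
|G(j0.93)| = 34.1 × 10.84 × 620 / (16.03 × 210 × 1600 × 2500) = 1.7023e-05
20 log₁₀(1.7023e-05) = -95.379 dB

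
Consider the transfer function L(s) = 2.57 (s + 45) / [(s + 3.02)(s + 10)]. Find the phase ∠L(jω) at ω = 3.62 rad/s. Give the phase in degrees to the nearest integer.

-65°

∠(j3.62 + 45) = arctan(3.62/45) = 4.60°
∠(j3.62 + 3.02) = arctan(3.62/3.02) = 50.16°
∠(j3.62 + 10) = arctan(3.62/10) = 19.90°
∠L(j3.62) = 4.60° − (50.16° + 19.90°) = -65.46°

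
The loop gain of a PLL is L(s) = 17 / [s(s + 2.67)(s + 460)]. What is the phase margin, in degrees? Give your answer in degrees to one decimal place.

Gain crossover: |L(jω)| = 1 at ω ≈ 0.0138 rad s⁻¹.
∠L(j0.0138) = −90° − arctan(0.0138/2.67) − arctan(0.0138/460) ≈ -90.30°
PM = 180° + (-90.30°) = 89.70°

89.7°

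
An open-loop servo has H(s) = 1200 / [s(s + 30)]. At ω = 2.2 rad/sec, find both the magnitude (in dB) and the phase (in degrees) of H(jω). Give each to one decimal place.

|H| = 25.2 dB, ∠H = -94.2°

|j2.2 + 30| = √(2.2² + 30²) = 30.08
|j2.2| = 2.2
|H(j2.2)| = 1200 / (30.08 × 2.2) = 18.133
20 log₁₀(18.133) = 25.17 dB
∠(j2.2 + 30) = arctan(2.2/30) = 4.19°
∠(j2.2) = 90.00°
∠H(j2.2) = − (4.19° + 90.00°) = -94.19°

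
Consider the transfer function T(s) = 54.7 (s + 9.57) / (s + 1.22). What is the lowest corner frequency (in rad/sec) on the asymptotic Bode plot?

Break frequencies occur at each pole and zero magnitude: 1.22 rad/sec, 9.57 rad/sec.
The lowest is 1.22 rad/sec.

1.22 rad/sec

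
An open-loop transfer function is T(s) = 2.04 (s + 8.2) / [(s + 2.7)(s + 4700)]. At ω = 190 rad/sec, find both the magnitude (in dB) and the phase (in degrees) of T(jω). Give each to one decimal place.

|T| = -67.2 dB, ∠T = -4.0°

|j190 + 8.2| = √(190² + 8.2²) = 190.2
|j190 + 2.7| = √(190² + 2.7²) = 190
|j190 + 4700| = √(190² + 4700²) = 4704
|T(j190)| = 2.04 × 190.2 / (190 × 4704) = 0.00043405
20 log₁₀(0.00043405) = -67.25 dB
∠(j190 + 8.2) = arctan(190/8.2) = 87.53°
∠(j190 + 2.7) = arctan(190/2.7) = 89.19°
∠(j190 + 4700) = arctan(190/4700) = 2.31°
∠T(j190) = 87.53° − (89.19° + 2.31°) = -3.97°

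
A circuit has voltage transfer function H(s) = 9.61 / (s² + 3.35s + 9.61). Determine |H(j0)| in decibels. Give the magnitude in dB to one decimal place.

0.0 dB

H(0) = 9.61 / 9.61 = 1
20 log₁₀(1) = 0.00 dB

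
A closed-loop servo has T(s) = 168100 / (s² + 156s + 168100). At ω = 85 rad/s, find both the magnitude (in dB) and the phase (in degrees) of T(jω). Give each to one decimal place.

|(j85)² + 156(j85) + 168100| = |1.6088e+05 + j13260| = 1.614e+05
|T(j85)| = 168100 / 1.614e+05 = 1.0414
20 log₁₀(1.0414) = 0.35 dB
∠[(j85)² + 156(j85) + 168100] = ∠[1.6088e+05 + j13260] = 4.71°
∠T(j85) = −4.71° = -4.71°

|T| = 0.4 dB, ∠T = -4.7°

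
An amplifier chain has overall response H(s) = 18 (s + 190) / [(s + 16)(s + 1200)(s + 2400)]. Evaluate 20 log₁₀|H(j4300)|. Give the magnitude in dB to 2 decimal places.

-121.73 dB

|j4300 + 190| = √(4300² + 190²) = 4304
|j4300 + 16| = √(4300² + 16²) = 4300
|j4300 + 1200| = √(4300² + 1200²) = 4464
|j4300 + 2400| = √(4300² + 2400²) = 4924
|H(j4300)| = 18 × 4304 / (4300 × 4464 × 4924) = 8.1957e-07
20 log₁₀(8.1957e-07) = -121.728 dB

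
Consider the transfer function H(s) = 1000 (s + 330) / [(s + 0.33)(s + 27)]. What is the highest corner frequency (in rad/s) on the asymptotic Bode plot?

330 rad/s

Break frequencies occur at each pole and zero magnitude: 0.33 rad/s, 27 rad/s, 330 rad/s.
The highest is 330 rad/s.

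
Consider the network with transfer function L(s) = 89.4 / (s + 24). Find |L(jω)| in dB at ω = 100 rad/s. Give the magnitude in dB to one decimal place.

|j100 + 24| = √(100² + 24²) = 102.8
|L(j100)| = 89.4 / 102.8 = 0.86931
20 log₁₀(0.86931) = -1.22 dB

-1.2 dB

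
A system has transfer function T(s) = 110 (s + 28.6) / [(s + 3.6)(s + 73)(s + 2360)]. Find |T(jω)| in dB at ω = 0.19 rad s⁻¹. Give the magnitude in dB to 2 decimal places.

-45.91 dB

|j0.19 + 28.6| = √(0.19² + 28.6²) = 28.6
|j0.19 + 3.6| = √(0.19² + 3.6²) = 3.605
|j0.19 + 73| = √(0.19² + 73²) = 73
|j0.19 + 2360| = √(0.19² + 2360²) = 2360
|T(j0.19)| = 110 × 28.6 / (3.605 × 73 × 2360) = 0.0050655
20 log₁₀(0.0050655) = -45.907 dB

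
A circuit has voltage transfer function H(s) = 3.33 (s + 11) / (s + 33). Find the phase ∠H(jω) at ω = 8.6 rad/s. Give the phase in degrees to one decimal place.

∠(j8.6 + 11) = arctan(8.6/11) = 38.02°
∠(j8.6 + 33) = arctan(8.6/33) = 14.61°
∠H(j8.6) = 38.02° − 14.61° = 23.41°

23.4 deg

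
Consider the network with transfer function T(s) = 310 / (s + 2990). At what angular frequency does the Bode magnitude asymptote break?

The single real pole at s = −2990 gives a corner at ω = 2990 rad/s.

2990 rad/s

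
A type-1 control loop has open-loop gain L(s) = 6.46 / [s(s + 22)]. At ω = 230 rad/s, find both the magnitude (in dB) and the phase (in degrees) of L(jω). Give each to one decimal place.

|L| = -78.3 dB, ∠L = -174.5°

|j230 + 22| = √(230² + 22²) = 231
|j230| = 230
|L(j230)| = 6.46 / (231 × 230) = 0.00012156
20 log₁₀(0.00012156) = -78.30 dB
∠(j230 + 22) = arctan(230/22) = 84.54°
∠(j230) = 90.00°
∠L(j230) = − (84.54° + 90.00°) = -174.54°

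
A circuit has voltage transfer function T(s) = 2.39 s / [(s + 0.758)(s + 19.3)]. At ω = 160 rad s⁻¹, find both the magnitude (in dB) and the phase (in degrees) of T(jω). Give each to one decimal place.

|j160| = 160
|j160 + 0.758| = √(160² + 0.758²) = 160
|j160 + 19.3| = √(160² + 19.3²) = 161.2
|T(j160)| = 2.39 × 160 / (160 × 161.2) = 0.01483
20 log₁₀(0.01483) = -36.58 dB
∠(j160) = 90.00°
∠(j160 + 0.758) = arctan(160/0.758) = 89.73°
∠(j160 + 19.3) = arctan(160/19.3) = 83.12°
∠T(j160) = 90.00° − (89.73° + 83.12°) = -82.85°

|T| = -36.6 dB, ∠T = -82.9 deg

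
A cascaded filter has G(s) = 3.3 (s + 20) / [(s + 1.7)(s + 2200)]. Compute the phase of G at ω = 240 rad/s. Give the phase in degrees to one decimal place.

-10.6°

∠(j240 + 20) = arctan(240/20) = 85.24°
∠(j240 + 1.7) = arctan(240/1.7) = 89.59°
∠(j240 + 2200) = arctan(240/2200) = 6.23°
∠G(j240) = 85.24° − (89.59° + 6.23°) = -10.58°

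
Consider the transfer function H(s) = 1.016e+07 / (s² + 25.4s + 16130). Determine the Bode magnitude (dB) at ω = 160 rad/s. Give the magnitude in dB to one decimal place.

59.9 dB

|(j160)² + 25.4(j160) + 16130| = |-9470 + j4064| = 1.031e+04
|H(j160)| = 1.016e+07 / 1.031e+04 = 985.91
20 log₁₀(985.91) = 59.88 dB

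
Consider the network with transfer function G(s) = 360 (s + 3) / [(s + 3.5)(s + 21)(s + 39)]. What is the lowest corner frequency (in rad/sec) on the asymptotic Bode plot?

Break frequencies occur at each pole and zero magnitude: 3 rad/sec, 3.5 rad/sec, 21 rad/sec, 39 rad/sec.
The lowest is 3 rad/sec.

3 rad/sec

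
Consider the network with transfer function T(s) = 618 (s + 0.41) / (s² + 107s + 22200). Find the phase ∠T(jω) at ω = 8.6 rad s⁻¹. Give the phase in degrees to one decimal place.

∠(j8.6 + 0.41) = arctan(8.6/0.41) = 87.27°
∠[(j8.6)² + 107(j8.6) + 22200] = ∠[22126 + j920.2] = 2.38°
∠T(j8.6) = 87.27° − 2.38° = 84.89°

84.9°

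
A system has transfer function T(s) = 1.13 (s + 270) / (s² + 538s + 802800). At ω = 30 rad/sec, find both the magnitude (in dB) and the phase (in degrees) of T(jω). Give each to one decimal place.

|T| = -68.3 dB, ∠T = 5.2°

|j30 + 270| = √(30² + 270²) = 271.7
|(j30)² + 538(j30) + 802800| = |8.019e+05 + j16140| = 8.021e+05
|T(j30)| = 1.13 × 271.7 / 8.021e+05 = 0.00038274
20 log₁₀(0.00038274) = -68.34 dB
∠(j30 + 270) = arctan(30/270) = 6.34°
∠[(j30)² + 538(j30) + 802800] = ∠[8.019e+05 + j16140] = 1.15°
∠T(j30) = 6.34° − 1.15° = 5.19°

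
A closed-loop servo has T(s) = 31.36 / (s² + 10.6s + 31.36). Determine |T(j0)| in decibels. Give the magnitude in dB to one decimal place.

0.0 dB

T(0) = 31.36 / 31.36 = 1
20 log₁₀(1) = 0.00 dB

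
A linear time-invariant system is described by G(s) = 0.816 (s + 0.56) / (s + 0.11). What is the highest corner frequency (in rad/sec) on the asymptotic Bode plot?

Break frequencies occur at each pole and zero magnitude: 0.11 rad/sec, 0.56 rad/sec.
The highest is 0.56 rad/sec.

0.56 rad/sec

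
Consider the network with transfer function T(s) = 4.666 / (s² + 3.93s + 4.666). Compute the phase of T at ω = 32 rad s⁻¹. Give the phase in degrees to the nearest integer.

-173 deg

∠[(j32)² + 3.93(j32) + 4.666] = ∠[-1019.3 + j125.76] = 172.97°
∠T(j32) = −172.97° = -172.97°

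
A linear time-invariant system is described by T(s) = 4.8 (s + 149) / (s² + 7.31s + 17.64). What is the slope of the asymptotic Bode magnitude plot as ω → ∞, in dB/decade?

-20 dB/decade

With 1 zero and 2 poles, the high-frequency asymptotic slope is 20 × (1 − 2) = -20 dB/decade.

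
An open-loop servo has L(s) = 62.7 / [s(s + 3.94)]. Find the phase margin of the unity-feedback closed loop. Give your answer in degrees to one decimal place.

27.9°

Gain crossover: |L(jω)| = 1 at ω ≈ 7.44 rad s⁻¹.
∠L(j7.44) = −90° − arctan(7.44/3.94) ≈ -152.11°
PM = 180° + (-152.11°) = 27.89°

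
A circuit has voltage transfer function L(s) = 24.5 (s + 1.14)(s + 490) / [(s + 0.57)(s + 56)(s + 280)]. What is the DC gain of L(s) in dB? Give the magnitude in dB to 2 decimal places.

3.70 dB

L(0) = 24.5 × 1.14 × 490 / (0.57 × 56 × 280) = 1.5312
20 log₁₀(1.5312) = 3.701 dB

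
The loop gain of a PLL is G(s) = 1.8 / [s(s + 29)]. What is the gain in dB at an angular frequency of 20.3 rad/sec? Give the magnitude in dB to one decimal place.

-52.0 dB

|j20.3 + 29| = √(20.3² + 29²) = 35.4
|j20.3| = 20.3
|G(j20.3)| = 1.8 / (35.4 × 20.3) = 0.0025049
20 log₁₀(0.0025049) = -52.02 dB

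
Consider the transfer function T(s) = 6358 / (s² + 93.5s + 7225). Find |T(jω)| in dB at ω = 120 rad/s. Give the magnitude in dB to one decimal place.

-6.4 dB

|(j120)² + 93.5(j120) + 7225| = |-7175 + j11220| = 1.332e+04
|T(j120)| = 6358 / 1.332e+04 = 0.4774
20 log₁₀(0.4774) = -6.42 dB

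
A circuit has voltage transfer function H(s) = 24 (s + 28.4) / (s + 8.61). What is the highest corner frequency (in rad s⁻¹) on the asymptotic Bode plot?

28.4 rad s⁻¹

Break frequencies occur at each pole and zero magnitude: 8.61 rad s⁻¹, 28.4 rad s⁻¹.
The highest is 28.4 rad s⁻¹.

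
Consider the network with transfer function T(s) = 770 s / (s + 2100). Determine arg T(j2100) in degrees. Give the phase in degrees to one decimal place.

∠(j2100) = 90.00°
∠(j2100 + 2100) = arctan(2100/2100) = 45.00°
∠T(j2100) = 90.00° − 45.00° = 45.00°

45.0°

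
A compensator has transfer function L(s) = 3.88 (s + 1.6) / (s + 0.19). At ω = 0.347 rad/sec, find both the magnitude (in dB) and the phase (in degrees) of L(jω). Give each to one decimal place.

|L| = 24.1 dB, ∠L = -49.1°

|j0.347 + 1.6| = √(0.347² + 1.6²) = 1.637
|j0.347 + 0.19| = √(0.347² + 0.19²) = 0.3956
|L(j0.347)| = 3.88 × 1.637 / 0.3956 = 16.057
20 log₁₀(16.057) = 24.11 dB
∠(j0.347 + 1.6) = arctan(0.347/1.6) = 12.24°
∠(j0.347 + 0.19) = arctan(0.347/0.19) = 61.30°
∠L(j0.347) = 12.24° − 61.30° = -49.06°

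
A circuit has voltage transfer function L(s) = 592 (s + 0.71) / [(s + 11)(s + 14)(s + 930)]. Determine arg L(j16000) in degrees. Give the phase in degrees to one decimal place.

∠(j16000 + 0.71) = arctan(16000/0.71) = 90.00°
∠(j16000 + 11) = arctan(16000/11) = 89.96°
∠(j16000 + 14) = arctan(16000/14) = 89.95°
∠(j16000 + 930) = arctan(16000/930) = 86.67°
∠L(j16000) = 90.00° − (89.96° + 89.95° + 86.67°) = -176.59°

-176.6°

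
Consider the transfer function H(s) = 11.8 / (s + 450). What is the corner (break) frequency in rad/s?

The single real pole at s = −450 gives a corner at ω = 450 rad/s.

450 rad/s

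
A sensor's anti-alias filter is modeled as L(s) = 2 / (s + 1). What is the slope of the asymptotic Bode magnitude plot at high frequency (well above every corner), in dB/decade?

With 0 zeros and 1 pole, the high-frequency asymptotic slope is 20 × (0 − 1) = -20 dB/decade.

-20 dB/decade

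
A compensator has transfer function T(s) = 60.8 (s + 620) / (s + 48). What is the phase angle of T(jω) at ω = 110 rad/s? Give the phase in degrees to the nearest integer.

-56°

∠(j110 + 620) = arctan(110/620) = 10.06°
∠(j110 + 48) = arctan(110/48) = 66.43°
∠T(j110) = 10.06° − 66.43° = -56.36°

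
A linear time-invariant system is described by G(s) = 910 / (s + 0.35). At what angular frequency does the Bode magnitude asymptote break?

The single real pole at s = −0.35 gives a corner at ω = 0.35 rad/s.

0.35 rad/s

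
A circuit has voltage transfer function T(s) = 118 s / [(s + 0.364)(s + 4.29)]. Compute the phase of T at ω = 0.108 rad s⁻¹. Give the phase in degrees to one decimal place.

72.0°

∠(j0.108) = 90.00°
∠(j0.108 + 0.364) = arctan(0.108/0.364) = 16.53°
∠(j0.108 + 4.29) = arctan(0.108/4.29) = 1.44°
∠T(j0.108) = 90.00° − (16.53° + 1.44°) = 72.03°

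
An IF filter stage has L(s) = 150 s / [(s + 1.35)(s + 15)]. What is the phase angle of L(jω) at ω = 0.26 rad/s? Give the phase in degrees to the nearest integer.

∠(j0.26) = 90.00°
∠(j0.26 + 1.35) = arctan(0.26/1.35) = 10.90°
∠(j0.26 + 15) = arctan(0.26/15) = 0.99°
∠L(j0.26) = 90.00° − (10.90° + 0.99°) = 78.11°

78°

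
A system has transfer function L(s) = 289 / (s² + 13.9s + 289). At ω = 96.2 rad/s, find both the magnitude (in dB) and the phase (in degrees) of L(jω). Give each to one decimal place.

|(j96.2)² + 13.9(j96.2) + 289| = |-8965.4 + j1337.2| = 9065
|L(j96.2)| = 289 / 9065 = 0.031882
20 log₁₀(0.031882) = -29.93 dB
∠[(j96.2)² + 13.9(j96.2) + 289] = ∠[-8965.4 + j1337.2] = 171.52°
∠L(j96.2) = −171.52° = -171.52°

|L| = -29.9 dB, ∠L = -171.5°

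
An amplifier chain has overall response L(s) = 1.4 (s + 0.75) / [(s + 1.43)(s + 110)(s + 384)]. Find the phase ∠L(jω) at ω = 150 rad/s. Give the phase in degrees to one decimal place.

∠(j150 + 0.75) = arctan(150/0.75) = 89.71°
∠(j150 + 1.43) = arctan(150/1.43) = 89.45°
∠(j150 + 110) = arctan(150/110) = 53.75°
∠(j150 + 384) = arctan(150/384) = 21.34°
∠L(j150) = 89.71° − (89.45° + 53.75° + 21.34°) = -74.82°

-74.8°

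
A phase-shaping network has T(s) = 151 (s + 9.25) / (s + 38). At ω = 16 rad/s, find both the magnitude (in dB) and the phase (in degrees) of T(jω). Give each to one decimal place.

|T| = 36.6 dB, ∠T = 37.1°

|j16 + 9.25| = √(16² + 9.25²) = 18.48
|j16 + 38| = √(16² + 38²) = 41.23
|T(j16)| = 151 × 18.48 / 41.23 = 67.684
20 log₁₀(67.684) = 36.61 dB
∠(j16 + 9.25) = arctan(16/9.25) = 59.97°
∠(j16 + 38) = arctan(16/38) = 22.83°
∠T(j16) = 59.97° − 22.83° = 37.13°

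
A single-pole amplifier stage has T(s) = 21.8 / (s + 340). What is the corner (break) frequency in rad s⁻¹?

340 rad s⁻¹

The single real pole at s = −340 gives a corner at ω = 340 rad s⁻¹.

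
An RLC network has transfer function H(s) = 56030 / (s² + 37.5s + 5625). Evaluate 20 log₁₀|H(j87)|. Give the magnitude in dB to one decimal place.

|(j87)² + 37.5(j87) + 5625| = |-1944 + j3262.5| = 3798
|H(j87)| = 56030 / 3798 = 14.753
20 log₁₀(14.753) = 23.38 dB

23.4 dB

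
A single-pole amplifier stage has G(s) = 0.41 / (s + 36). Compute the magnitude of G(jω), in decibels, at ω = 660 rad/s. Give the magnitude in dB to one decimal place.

|j660 + 36| = √(660² + 36²) = 661
|G(j660)| = 0.41 / 661 = 0.00062029
20 log₁₀(0.00062029) = -64.15 dB

-64.1 dB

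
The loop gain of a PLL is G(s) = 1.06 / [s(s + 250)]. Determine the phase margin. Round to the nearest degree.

90°

Gain crossover: |G(jω)| = 1 at ω ≈ 0.00424 rad/s.
∠G(j0.00424) = −90° − arctan(0.00424/250) ≈ -90.00°
PM = 180° + (-90.00°) = 90.00°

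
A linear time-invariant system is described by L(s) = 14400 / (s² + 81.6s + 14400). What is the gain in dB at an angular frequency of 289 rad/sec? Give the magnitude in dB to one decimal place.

|(j289)² + 81.6(j289) + 14400| = |-69121 + j23582| = 7.303e+04
|L(j289)| = 14400 / 7.303e+04 = 0.19717
20 log₁₀(0.19717) = -14.10 dB

-14.1 dB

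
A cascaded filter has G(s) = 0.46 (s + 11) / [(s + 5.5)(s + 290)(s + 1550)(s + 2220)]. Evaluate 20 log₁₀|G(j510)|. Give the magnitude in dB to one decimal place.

-193.5 dB

|j510 + 11| = √(510² + 11²) = 510.1
|j510 + 5.5| = √(510² + 5.5²) = 510
|j510 + 290| = √(510² + 290²) = 586.7
|j510 + 1550| = √(510² + 1550²) = 1632
|j510 + 2220| = √(510² + 2220²) = 2278
|G(j510)| = 0.46 × 510.1 / (510 × 586.7 × 1632 × 2278) = 2.1099e-10
20 log₁₀(2.1099e-10) = -193.51 dB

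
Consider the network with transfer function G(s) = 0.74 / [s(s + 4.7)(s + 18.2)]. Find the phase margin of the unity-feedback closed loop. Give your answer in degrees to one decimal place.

89.9°

Gain crossover: |G(jω)| = 1 at ω ≈ 0.00865 rad s⁻¹.
∠G(j0.00865) = −90° − arctan(0.00865/4.7) − arctan(0.00865/18.2) ≈ -90.13°
PM = 180° + (-90.13°) = 89.87°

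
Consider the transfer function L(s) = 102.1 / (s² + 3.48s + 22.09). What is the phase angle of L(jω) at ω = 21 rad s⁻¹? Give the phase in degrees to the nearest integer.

∠[(j21)² + 3.48(j21) + 22.09] = ∠[-418.91 + j73.08] = 170.10°
∠L(j21) = −170.10° = -170.10°

-170°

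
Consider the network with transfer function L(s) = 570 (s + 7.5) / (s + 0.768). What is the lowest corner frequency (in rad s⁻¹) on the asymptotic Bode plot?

Break frequencies occur at each pole and zero magnitude: 0.768 rad s⁻¹, 7.5 rad s⁻¹.
The lowest is 0.768 rad s⁻¹.

0.768 rad s⁻¹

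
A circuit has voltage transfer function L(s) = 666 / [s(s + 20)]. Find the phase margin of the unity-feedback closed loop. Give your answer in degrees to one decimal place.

41.9°

Gain crossover: |L(jω)| = 1 at ω ≈ 22.3 rad/s.
∠L(j22.3) = −90° − arctan(22.3/20) ≈ -138.06°
PM = 180° + (-138.06°) = 41.94°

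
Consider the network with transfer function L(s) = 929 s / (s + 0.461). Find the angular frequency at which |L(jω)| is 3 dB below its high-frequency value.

0.461 rad s⁻¹

For a single-pole high-pass, the −3 dB point is at the pole: ω = 0.461 rad s⁻¹.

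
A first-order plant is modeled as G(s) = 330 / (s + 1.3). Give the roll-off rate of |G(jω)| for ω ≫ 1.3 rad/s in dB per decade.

With 0 zeros and 1 pole, the high-frequency asymptotic slope is 20 × (0 − 1) = -20 dB/decade.

-20 dB/decade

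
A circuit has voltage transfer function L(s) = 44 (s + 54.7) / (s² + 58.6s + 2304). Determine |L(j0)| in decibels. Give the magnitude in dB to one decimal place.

0.4 dB

L(0) = 44 × 54.7 / 2304 = 1.0446
20 log₁₀(1.0446) = 0.38 dB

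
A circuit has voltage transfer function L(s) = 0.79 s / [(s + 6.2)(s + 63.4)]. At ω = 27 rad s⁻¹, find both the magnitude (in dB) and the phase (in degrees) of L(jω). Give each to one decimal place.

|L| = -39.0 dB, ∠L = -10.1°

|j27| = 27
|j27 + 6.2| = √(27² + 6.2²) = 27.7
|j27 + 63.4| = √(27² + 63.4²) = 68.91
|L(j27)| = 0.79 × 27 / (27.7 × 68.91) = 0.011173
20 log₁₀(0.011173) = -39.04 dB
∠(j27) = 90.00°
∠(j27 + 6.2) = arctan(27/6.2) = 77.07°
∠(j27 + 63.4) = arctan(27/63.4) = 23.07°
∠L(j27) = 90.00° − (77.07° + 23.07°) = -10.13°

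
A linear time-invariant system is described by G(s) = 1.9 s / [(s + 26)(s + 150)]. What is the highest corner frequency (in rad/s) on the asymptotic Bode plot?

Break frequencies occur at each pole and zero magnitude: 26 rad/s, 150 rad/s.
The highest is 150 rad/s.

150 rad/s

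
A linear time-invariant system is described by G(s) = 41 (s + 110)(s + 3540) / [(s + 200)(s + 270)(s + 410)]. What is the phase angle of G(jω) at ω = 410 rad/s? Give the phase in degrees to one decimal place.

∠(j410 + 110) = arctan(410/110) = 74.98°
∠(j410 + 3540) = arctan(410/3540) = 6.61°
∠(j410 + 200) = arctan(410/200) = 64.00°
∠(j410 + 270) = arctan(410/270) = 56.63°
∠(j410 + 410) = arctan(410/410) = 45.00°
∠G(j410) = 74.98° + 6.61° − (64.00° + 56.63° + 45.00°) = -84.04°

-84.0°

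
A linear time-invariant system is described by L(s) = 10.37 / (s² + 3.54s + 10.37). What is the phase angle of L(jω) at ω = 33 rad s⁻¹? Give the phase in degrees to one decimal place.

∠[(j33)² + 3.54(j33) + 10.37] = ∠[-1078.6 + j116.82] = 173.82°
∠L(j33) = −173.82° = -173.82°

-173.8 deg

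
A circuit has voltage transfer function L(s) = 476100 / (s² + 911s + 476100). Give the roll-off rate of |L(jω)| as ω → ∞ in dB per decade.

With 0 zeros and 2 poles, the high-frequency asymptotic slope is 20 × (0 − 2) = -40 dB/decade.

-40 dB/decade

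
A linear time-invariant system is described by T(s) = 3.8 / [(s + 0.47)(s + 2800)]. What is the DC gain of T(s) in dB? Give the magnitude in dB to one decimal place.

-50.8 dB

T(0) = 3.8 / (0.47 × 2800) = 0.0028875
20 log₁₀(0.0028875) = -50.79 dB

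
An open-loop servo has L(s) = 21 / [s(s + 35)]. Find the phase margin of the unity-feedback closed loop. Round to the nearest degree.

Gain crossover: |L(jω)| = 1 at ω ≈ 0.6 rad/s.
∠L(j0.6) = −90° − arctan(0.6/35) ≈ -90.98°
PM = 180° + (-90.98°) = 89.02°

89 deg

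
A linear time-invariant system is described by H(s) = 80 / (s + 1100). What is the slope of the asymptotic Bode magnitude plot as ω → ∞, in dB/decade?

With 0 zeros and 1 pole, the high-frequency asymptotic slope is 20 × (0 − 1) = -20 dB/decade.

-20 dB/decade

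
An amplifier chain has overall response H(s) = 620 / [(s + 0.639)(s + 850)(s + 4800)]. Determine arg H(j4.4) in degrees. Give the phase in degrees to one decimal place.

∠(j4.4 + 0.639) = arctan(4.4/0.639) = 81.74°
∠(j4.4 + 850) = arctan(4.4/850) = 0.30°
∠(j4.4 + 4800) = arctan(4.4/4800) = 0.05°
∠H(j4.4) = − (81.74° + 0.30° + 0.05°) = -82.09°

-82.1 deg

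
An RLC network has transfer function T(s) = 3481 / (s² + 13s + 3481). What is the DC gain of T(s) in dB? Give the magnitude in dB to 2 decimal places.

0.00 dB

T(0) = 3481 / 3481 = 1
20 log₁₀(1) = 0.000 dB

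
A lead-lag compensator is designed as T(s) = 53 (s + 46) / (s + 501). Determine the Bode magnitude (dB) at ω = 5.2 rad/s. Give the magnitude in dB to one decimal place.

|j5.2 + 46| = √(5.2² + 46²) = 46.29
|j5.2 + 501| = √(5.2² + 501²) = 501
|T(j5.2)| = 53 × 46.29 / 501 = 4.897
20 log₁₀(4.897) = 13.80 dB

13.8 dB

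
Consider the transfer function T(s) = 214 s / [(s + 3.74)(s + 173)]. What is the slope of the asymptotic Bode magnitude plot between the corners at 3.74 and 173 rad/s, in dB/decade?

0 dB/decade

In this band the factors already past their corner are: 1 differentiator zero, pole at 3.74; net slope = 0 dB/decade.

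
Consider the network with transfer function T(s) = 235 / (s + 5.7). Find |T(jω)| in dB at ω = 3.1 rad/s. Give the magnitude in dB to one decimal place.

31.2 dB

|j3.1 + 5.7| = √(3.1² + 5.7²) = 6.488
|T(j3.1)| = 235 / 6.488 = 36.218
20 log₁₀(36.218) = 31.18 dB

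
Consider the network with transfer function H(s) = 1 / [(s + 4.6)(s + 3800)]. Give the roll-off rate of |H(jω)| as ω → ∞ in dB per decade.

With 0 zeros and 2 poles, the high-frequency asymptotic slope is 20 × (0 − 2) = -40 dB/decade.

-40 dB/decade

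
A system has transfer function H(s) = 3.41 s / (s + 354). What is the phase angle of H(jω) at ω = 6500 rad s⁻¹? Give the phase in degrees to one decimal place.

∠(j6500) = 90.00°
∠(j6500 + 354) = arctan(6500/354) = 86.88°
∠H(j6500) = 90.00° − 86.88° = 3.12°

3.1°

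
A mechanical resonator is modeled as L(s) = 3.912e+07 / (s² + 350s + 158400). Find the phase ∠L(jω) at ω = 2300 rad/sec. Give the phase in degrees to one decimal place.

∠[(j2300)² + 350(j2300) + 158400] = ∠[-5.1316e+06 + j8.05e+05] = 171.08°
∠L(j2300) = −171.08° = -171.08°

-171.1°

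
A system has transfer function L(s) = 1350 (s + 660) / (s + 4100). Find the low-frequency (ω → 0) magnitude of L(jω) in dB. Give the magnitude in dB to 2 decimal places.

L(0) = 1350 × 660 / 4100 = 217.32
20 log₁₀(217.32) = 46.742 dB

46.74 dB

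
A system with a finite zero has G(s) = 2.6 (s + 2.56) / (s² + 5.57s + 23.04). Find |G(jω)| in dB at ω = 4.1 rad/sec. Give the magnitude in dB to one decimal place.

-5.5 dB

|j4.1 + 2.56| = √(4.1² + 2.56²) = 4.834
|(j4.1)² + 5.57(j4.1) + 23.04| = |6.23 + j22.837| = 23.67
|G(j4.1)| = 2.6 × 4.834 / 23.67 = 0.53091
20 log₁₀(0.53091) = -5.50 dB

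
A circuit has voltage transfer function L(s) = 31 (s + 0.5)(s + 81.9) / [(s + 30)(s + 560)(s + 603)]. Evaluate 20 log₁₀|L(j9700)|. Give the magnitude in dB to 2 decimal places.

|j9700 + 0.5| = √(9700² + 0.5²) = 9700
|j9700 + 81.9| = √(9700² + 81.9²) = 9700
|j9700 + 30| = √(9700² + 30²) = 9700
|j9700 + 560| = √(9700² + 560²) = 9716
|j9700 + 603| = √(9700² + 603²) = 9719
|L(j9700)| = 31 × 9700 × 9700 / (9700 × 9716 × 9719) = 0.0031845
20 log₁₀(0.0031845) = -49.939 dB

-49.94 dB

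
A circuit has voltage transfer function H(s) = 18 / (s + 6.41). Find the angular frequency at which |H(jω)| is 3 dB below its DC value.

For a single-pole low-pass, the −3 dB point is at the pole: ω = 6.41 rad/s.

6.41 rad/s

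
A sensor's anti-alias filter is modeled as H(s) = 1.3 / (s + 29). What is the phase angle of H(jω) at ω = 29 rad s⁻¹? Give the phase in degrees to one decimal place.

∠(j29 + 29) = arctan(29/29) = 45.00°
∠H(j29) = −45.00° = -45.00°

-45.0 deg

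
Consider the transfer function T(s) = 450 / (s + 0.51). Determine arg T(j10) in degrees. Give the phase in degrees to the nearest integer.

∠(j10 + 0.51) = arctan(10/0.51) = 87.08°
∠T(j10) = −87.08° = -87.08°

-87 deg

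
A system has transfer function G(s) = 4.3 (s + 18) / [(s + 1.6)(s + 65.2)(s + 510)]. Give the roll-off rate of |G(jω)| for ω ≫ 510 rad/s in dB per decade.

-40 dB/decade

With 1 zero and 3 poles, the high-frequency asymptotic slope is 20 × (1 − 3) = -40 dB/decade.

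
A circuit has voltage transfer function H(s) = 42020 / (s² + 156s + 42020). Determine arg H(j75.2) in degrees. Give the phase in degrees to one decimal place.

-17.9 deg

∠[(j75.2)² + 156(j75.2) + 42020] = ∠[36365 + j11731] = 17.88°
∠H(j75.2) = −17.88° = -17.88°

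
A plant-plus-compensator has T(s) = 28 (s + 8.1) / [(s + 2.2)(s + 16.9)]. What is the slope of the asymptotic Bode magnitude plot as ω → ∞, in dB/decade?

With 1 zero and 2 poles, the high-frequency asymptotic slope is 20 × (1 − 2) = -20 dB/decade.

-20 dB/decade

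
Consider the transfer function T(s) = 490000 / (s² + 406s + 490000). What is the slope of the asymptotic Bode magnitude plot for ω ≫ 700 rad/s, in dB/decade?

With 0 zeros and 2 poles, the high-frequency asymptotic slope is 20 × (0 − 2) = -40 dB/decade.

-40 dB/decade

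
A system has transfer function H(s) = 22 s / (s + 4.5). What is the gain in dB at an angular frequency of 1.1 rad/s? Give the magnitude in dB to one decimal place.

|j1.1| = 1.1
|j1.1 + 4.5| = √(1.1² + 4.5²) = 4.632
|H(j1.1)| = 22 × 1.1 / 4.632 = 5.224
20 log₁₀(5.224) = 14.36 dB

14.4 dB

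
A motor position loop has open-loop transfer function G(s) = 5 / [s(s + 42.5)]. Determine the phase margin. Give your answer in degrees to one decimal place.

89.8°

Gain crossover: |G(jω)| = 1 at ω ≈ 0.118 rad/s.
∠G(j0.118) = −90° − arctan(0.118/42.5) ≈ -90.16°
PM = 180° + (-90.16°) = 89.84°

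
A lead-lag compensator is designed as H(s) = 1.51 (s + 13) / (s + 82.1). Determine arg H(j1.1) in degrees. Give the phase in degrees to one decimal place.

∠(j1.1 + 13) = arctan(1.1/13) = 4.84°
∠(j1.1 + 82.1) = arctan(1.1/82.1) = 0.77°
∠H(j1.1) = 4.84° − 0.77° = 4.07°

4.1°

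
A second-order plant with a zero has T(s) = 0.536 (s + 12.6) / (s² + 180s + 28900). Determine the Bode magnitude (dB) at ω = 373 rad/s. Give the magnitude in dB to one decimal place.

|j373 + 12.6| = √(373² + 12.6²) = 373.2
|(j373)² + 180(j373) + 28900| = |-1.1023e+05 + j67140| = 1.291e+05
|T(j373)| = 0.536 × 373.2 / 1.291e+05 = 0.0015499
20 log₁₀(0.0015499) = -56.19 dB

-56.2 dB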